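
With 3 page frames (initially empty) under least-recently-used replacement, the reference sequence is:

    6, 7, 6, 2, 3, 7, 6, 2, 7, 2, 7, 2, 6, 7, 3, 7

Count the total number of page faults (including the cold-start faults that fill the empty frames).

6 → miss, frames {6}
7 → miss, frames {6,7}
6 → hit
2 → miss, frames {7,6,2}
3 → miss, evict 7, frames {6,2,3}
7 → miss, evict 6, frames {2,3,7}
6 → miss, evict 2, frames {3,7,6}
2 → miss, evict 3, frames {7,6,2}
7 → hit
2 → hit
7 → hit
2 → hit
6 → hit
7 → hit
3 → miss, evict 2, frames {6,7,3}
7 → hit
Page faults: 8.

8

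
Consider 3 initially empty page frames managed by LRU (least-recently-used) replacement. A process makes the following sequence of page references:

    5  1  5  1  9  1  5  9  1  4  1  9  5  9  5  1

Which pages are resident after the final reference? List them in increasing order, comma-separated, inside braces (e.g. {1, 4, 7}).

5 -> miss, frames [5]
1 -> miss, frames [5, 1]
5 -> hit
1 -> hit
9 -> miss, frames [5, 1, 9]
1 -> hit
5 -> hit
9 -> hit
1 -> hit
4 -> miss, evict 5, frames [9, 1, 4]
1 -> hit
9 -> hit
5 -> miss, evict 4, frames [1, 9, 5]
9 -> hit
5 -> hit
1 -> hit

{1, 5, 9}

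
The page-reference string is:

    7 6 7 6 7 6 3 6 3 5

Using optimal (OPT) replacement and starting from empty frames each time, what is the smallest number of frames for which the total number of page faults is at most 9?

2

f=1: 10 faults
f=2: 4 faults
f=3: 4 faults
f=4: 4 faults
Smallest f with faults ≤ 9 is 2.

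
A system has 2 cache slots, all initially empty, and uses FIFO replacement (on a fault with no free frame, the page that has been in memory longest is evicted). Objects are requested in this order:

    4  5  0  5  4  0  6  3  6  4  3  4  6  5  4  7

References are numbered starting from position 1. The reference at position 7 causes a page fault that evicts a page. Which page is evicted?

pos 1: 4: miss, frames (4)
pos 2: 5: miss, frames (4 5)
pos 3: 0: miss, evict 4, frames (5 0)
pos 4: 5: hit
pos 5: 4: miss, evict 5, frames (0 4)
pos 6: 0: hit
pos 7: 6: miss, evict 0, frames (4 6)
At position 7, page 0 is evicted.

0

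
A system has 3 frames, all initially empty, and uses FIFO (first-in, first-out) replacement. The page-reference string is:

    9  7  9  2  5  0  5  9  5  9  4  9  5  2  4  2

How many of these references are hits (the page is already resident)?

9 → fault, frames {9}
7 → fault, frames {9,7}
9 → hit
2 → fault, frames {9,7,2}
5 → fault, evict 9, frames {7,2,5}
0 → fault, evict 7, frames {2,5,0}
5 → hit
9 → fault, evict 2, frames {5,0,9}
5 → hit
9 → hit
4 → fault, evict 5, frames {0,9,4}
9 → hit
5 → fault, evict 0, frames {9,4,5}
2 → fault, evict 9, frames {4,5,2}
4 → hit
2 → hit
Hits: 7.

7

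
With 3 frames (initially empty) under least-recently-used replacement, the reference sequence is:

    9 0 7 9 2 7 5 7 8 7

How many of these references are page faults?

9: fault, frames {9}
0: fault, frames {9,0}
7: fault, frames {9,0,7}
9: hit
2: fault, evict 0, frames {7,9,2}
7: hit
5: fault, evict 9, frames {2,7,5}
7: hit
8: fault, evict 2, frames {5,7,8}
7: hit
Page faults: 6.

6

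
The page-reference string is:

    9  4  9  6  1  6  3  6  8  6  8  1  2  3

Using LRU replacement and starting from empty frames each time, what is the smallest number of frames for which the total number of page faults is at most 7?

f=1: 14 faults
f=2: 9 faults
f=3: 9 faults
f=4: 8 faults
f=5: 7 faults
f=6: 7 faults
f=7: 7 faults
Smallest f with faults ≤ 7 is 5.

5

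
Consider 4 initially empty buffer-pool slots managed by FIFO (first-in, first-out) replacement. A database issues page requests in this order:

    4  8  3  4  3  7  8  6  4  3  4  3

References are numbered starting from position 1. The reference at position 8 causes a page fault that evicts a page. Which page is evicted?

pos 1: 4: miss, frames (4)
pos 2: 8: miss, frames (4 8)
pos 3: 3: miss, frames (4 8 3)
pos 4: 4: hit
pos 5: 3: hit
pos 6: 7: miss, frames (4 8 3 7)
pos 7: 8: hit
pos 8: 6: miss, evict 4, frames (8 3 7 6)
At position 8, page 4 is evicted.

4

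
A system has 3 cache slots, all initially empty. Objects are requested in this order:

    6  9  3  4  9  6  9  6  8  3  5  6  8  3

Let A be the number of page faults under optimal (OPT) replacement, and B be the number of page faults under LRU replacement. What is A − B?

-3

Under OPT: F F F F . . . . F F F . . F → 8 faults.
Under LRU: F F F F . F . . F F F F F F → 11 faults.
A − B = 8 − 11 = -3.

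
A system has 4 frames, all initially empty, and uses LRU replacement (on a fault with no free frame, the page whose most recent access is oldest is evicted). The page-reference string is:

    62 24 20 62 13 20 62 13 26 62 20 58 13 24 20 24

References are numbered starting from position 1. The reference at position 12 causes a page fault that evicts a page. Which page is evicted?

13

pos 1: 62: fault, frames {62}
pos 2: 24: fault, frames {62,24}
pos 3: 20: fault, frames {62,24,20}
pos 4: 62: hit
pos 5: 13: fault, frames {24,20,62,13}
pos 6: 20: hit
pos 7: 62: hit
pos 8: 13: hit
pos 9: 26: fault, evict 24, frames {20,62,13,26}
pos 10: 62: hit
pos 11: 20: hit
pos 12: 58: fault, evict 13, frames {26,62,20,58}
At position 12, page 13 is evicted.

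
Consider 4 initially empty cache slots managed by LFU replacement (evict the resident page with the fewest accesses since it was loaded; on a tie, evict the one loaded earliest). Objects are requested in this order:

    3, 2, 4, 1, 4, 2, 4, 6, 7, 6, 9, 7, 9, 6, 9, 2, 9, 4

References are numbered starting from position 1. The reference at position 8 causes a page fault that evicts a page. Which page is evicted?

pos 1: 3 -> fault, frames {3}
pos 2: 2 -> fault, frames {3,2}
pos 3: 4 -> fault, frames {3,2,4}
pos 4: 1 -> fault, frames {3,2,4,1}
pos 5: 4 -> hit
pos 6: 2 -> hit
pos 7: 4 -> hit
pos 8: 6 -> fault, evict 3, frames {2,4,1,6}
At position 8, page 3 is evicted.

3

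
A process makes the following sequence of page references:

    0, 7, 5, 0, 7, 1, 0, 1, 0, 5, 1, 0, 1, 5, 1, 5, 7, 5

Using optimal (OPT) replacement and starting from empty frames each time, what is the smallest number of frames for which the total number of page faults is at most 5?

f=1: 18 faults
f=2: 9 faults
f=3: 5 faults
f=4: 4 faults
Smallest f with faults ≤ 5 is 3.

3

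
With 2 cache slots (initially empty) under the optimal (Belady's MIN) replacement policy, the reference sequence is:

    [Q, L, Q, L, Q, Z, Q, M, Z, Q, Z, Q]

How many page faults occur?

Q → miss, frames (Q)
L → miss, frames (Q L)
Q → hit
L → hit
Q → hit
Z → miss, evict L, frames (Q Z)
Q → hit
M → miss, evict Q, frames (Z M)
Z → hit
Q → miss, evict M, frames (Z Q)
Z → hit
Q → hit
Page faults: 5.

5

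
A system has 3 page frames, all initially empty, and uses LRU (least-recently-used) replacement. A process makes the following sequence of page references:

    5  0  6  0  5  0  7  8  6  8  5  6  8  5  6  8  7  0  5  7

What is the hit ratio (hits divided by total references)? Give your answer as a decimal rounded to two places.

5: miss, frames {5}
0: miss, frames {5,0}
6: miss, frames {5,0,6}
0: hit
5: hit
0: hit
7: miss, evict 6, frames {5,0,7}
8: miss, evict 5, frames {0,7,8}
6: miss, evict 0, frames {7,8,6}
8: hit
5: miss, evict 7, frames {6,8,5}
6: hit
8: hit
5: hit
6: hit
8: hit
7: miss, evict 5, frames {6,8,7}
0: miss, evict 6, frames {8,7,0}
5: miss, evict 8, frames {7,0,5}
7: hit
Hits: 10 of 20 references → 10/20 = 0.5000.

0.50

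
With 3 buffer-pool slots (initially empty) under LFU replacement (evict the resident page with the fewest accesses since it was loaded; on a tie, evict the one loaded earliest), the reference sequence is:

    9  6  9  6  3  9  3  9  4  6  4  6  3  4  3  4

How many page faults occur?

8

9 → miss, frames (9)
6 → miss, frames (9 6)
9 → hit
6 → hit
3 → miss, frames (9 6 3)
9 → hit
3 → hit
9 → hit
4 → miss, evict 6, frames (9 3 4)
6 → miss, evict 4, frames (9 3 6)
4 → miss, evict 6, frames (9 3 4)
6 → miss, evict 4, frames (9 3 6)
3 → hit
4 → miss, evict 6, frames (9 3 4)
3 → hit
4 → hit
Page faults: 8.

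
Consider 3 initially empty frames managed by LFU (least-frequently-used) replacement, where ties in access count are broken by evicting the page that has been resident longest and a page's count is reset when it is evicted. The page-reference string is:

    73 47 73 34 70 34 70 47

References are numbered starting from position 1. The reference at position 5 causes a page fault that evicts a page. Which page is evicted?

47

pos 1: 73: fault, frames {73}
pos 2: 47: fault, frames {73,47}
pos 3: 73: hit
pos 4: 34: fault, frames {73,47,34}
pos 5: 70: fault, evict 47, frames {73,34,70}
At position 5, page 47 is evicted.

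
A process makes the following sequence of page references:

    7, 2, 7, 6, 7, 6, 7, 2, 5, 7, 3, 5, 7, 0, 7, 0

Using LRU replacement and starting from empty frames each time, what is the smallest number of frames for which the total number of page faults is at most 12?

2

f=1: 16 faults
f=2: 10 faults
f=3: 6 faults
f=4: 6 faults
f=5: 6 faults
f=6: 6 faults
Smallest f with faults ≤ 12 is 2.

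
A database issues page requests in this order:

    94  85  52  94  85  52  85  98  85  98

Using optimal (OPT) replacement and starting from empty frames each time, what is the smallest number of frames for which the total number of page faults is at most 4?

f=1: 10 faults
f=2: 5 faults
f=3: 4 faults
f=4: 4 faults
Smallest f with faults ≤ 4 is 3.

3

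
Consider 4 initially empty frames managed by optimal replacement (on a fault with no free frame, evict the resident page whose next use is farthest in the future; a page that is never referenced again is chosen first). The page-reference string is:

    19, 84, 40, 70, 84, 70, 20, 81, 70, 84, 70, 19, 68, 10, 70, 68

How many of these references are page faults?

8

19: fault, frames {19}
84: fault, frames {19,84}
40: fault, frames {19,84,40}
70: fault, frames {19,84,40,70}
84: hit
70: hit
20: fault, evict 40, frames {19,84,70,20}
81: fault, evict 20, frames {19,84,70,81}
70: hit
84: hit
70: hit
19: hit
68: fault, evict 81, frames {19,84,70,68}
10: fault, evict 84, frames {19,70,68,10}
70: hit
68: hit
Page faults: 8.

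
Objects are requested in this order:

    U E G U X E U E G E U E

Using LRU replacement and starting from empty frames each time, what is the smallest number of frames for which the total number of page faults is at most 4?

4

f=1: 12 faults
f=2: 9 faults
f=3: 6 faults
f=4: 4 faults
Smallest f with faults ≤ 4 is 4.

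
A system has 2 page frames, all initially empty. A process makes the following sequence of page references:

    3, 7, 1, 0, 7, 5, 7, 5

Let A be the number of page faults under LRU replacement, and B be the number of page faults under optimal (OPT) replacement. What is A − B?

1

Under LRU: F F F F F F . . → 6 faults.
Under OPT: F F F F . F . . → 5 faults.
A − B = 6 − 5 = 1.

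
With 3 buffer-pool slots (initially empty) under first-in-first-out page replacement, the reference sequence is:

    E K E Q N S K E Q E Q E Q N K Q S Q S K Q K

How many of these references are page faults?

12

E -> miss, frames {E}
K -> miss, frames {E,K}
E -> hit
Q -> miss, frames {E,K,Q}
N -> miss, evict E, frames {K,Q,N}
S -> miss, evict K, frames {Q,N,S}
K -> miss, evict Q, frames {N,S,K}
E -> miss, evict N, frames {S,K,E}
Q -> miss, evict S, frames {K,E,Q}
E -> hit
Q -> hit
E -> hit
Q -> hit
N -> miss, evict K, frames {E,Q,N}
K -> miss, evict E, frames {Q,N,K}
Q -> hit
S -> miss, evict Q, frames {N,K,S}
Q -> miss, evict N, frames {K,S,Q}
S -> hit
K -> hit
Q -> hit
K -> hit
Page faults: 12.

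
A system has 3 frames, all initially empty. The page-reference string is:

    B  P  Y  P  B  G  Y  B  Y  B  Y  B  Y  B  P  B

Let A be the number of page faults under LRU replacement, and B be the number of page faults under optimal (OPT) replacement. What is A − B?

1

Under LRU: F F F . . F F . . . . . . . F . → 6 faults.
Under OPT: F F F . . F . . . . . . . . F . → 5 faults.
A − B = 6 − 5 = 1.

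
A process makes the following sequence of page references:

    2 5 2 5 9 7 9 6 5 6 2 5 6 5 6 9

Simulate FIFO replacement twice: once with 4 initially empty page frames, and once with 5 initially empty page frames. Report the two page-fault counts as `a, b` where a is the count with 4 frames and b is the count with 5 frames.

8, 5

4 frames: F F . . F F . F . . F F . . . F → 8 faults.
5 frames: F F . . F F . F . . . . . . . . → 5 faults.
5 < 8: adding a frame reduced faults, as is typical.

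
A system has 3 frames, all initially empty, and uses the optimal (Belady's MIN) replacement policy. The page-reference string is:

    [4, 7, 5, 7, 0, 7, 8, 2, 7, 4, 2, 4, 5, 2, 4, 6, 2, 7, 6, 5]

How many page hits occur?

4 -> fault, frames {4}
7 -> fault, frames {4,7}
5 -> fault, frames {4,7,5}
7 -> hit
0 -> fault, evict 5, frames {4,7,0}
7 -> hit
8 -> fault, evict 0, frames {4,7,8}
2 -> fault, evict 8, frames {4,7,2}
7 -> hit
4 -> hit
2 -> hit
4 -> hit
5 -> fault, evict 7, frames {4,2,5}
2 -> hit
4 -> hit
6 -> fault, evict 4, frames {2,5,6}
2 -> hit
7 -> fault, evict 2, frames {5,6,7}
6 -> hit
5 -> hit
Hits: 11.

11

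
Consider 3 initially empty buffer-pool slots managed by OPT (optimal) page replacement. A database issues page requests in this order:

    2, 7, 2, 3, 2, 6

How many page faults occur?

4

2: miss, frames (2)
7: miss, frames (2 7)
2: hit
3: miss, frames (2 7 3)
2: hit
6: miss, evict 3, frames (2 7 6)
Page faults: 4.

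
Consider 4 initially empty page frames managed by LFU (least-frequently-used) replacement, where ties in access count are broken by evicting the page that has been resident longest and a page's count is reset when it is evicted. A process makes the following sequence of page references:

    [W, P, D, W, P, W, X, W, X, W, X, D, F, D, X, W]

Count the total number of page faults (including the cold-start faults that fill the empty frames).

5

W: fault, frames [W]
P: fault, frames [W, P]
D: fault, frames [W, P, D]
W: hit
P: hit
W: hit
X: fault, frames [W, P, D, X]
W: hit
X: hit
W: hit
X: hit
D: hit
F: fault, evict P, frames [W, D, X, F]
D: hit
X: hit
W: hit
Page faults: 5.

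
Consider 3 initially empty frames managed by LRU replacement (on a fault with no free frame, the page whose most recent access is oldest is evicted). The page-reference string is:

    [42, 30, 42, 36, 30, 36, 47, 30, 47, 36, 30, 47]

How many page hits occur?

8

42 -> miss, frames [42]
30 -> miss, frames [42, 30]
42 -> hit
36 -> miss, frames [30, 42, 36]
30 -> hit
36 -> hit
47 -> miss, evict 42, frames [30, 36, 47]
30 -> hit
47 -> hit
36 -> hit
30 -> hit
47 -> hit
Hits: 8.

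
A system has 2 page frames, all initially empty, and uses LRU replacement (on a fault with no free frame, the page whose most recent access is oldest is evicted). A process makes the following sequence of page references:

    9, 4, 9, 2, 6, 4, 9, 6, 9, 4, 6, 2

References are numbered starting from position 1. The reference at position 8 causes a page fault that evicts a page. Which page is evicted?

4

pos 1: 9 -> fault, frames {9}
pos 2: 4 -> fault, frames {9,4}
pos 3: 9 -> hit
pos 4: 2 -> fault, evict 4, frames {9,2}
pos 5: 6 -> fault, evict 9, frames {2,6}
pos 6: 4 -> fault, evict 2, frames {6,4}
pos 7: 9 -> fault, evict 6, frames {4,9}
pos 8: 6 -> fault, evict 4, frames {9,6}
At position 8, page 4 is evicted.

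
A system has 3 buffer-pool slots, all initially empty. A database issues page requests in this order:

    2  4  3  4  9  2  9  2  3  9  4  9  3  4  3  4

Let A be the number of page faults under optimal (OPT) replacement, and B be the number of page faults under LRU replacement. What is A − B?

Under OPT: F F F . F . . . . . F . . . . . → 5 faults.
Under LRU: F F F . F F . . F . F . . . . . → 7 faults.
A − B = 5 − 7 = -2.

-2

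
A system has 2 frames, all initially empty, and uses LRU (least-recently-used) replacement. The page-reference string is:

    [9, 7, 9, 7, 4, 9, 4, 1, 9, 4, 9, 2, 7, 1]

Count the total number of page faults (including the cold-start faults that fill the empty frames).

9 → miss, frames (9)
7 → miss, frames (9 7)
9 → hit
7 → hit
4 → miss, evict 9, frames (7 4)
9 → miss, evict 7, frames (4 9)
4 → hit
1 → miss, evict 9, frames (4 1)
9 → miss, evict 4, frames (1 9)
4 → miss, evict 1, frames (9 4)
9 → hit
2 → miss, evict 4, frames (9 2)
7 → miss, evict 9, frames (2 7)
1 → miss, evict 2, frames (7 1)
Page faults: 10.

10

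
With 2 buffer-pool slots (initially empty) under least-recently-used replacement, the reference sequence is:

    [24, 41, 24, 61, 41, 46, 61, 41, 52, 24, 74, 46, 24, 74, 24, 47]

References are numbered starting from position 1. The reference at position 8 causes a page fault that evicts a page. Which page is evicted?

pos 1: 24 -> fault, frames [24]
pos 2: 41 -> fault, frames [24, 41]
pos 3: 24 -> hit
pos 4: 61 -> fault, evict 41, frames [24, 61]
pos 5: 41 -> fault, evict 24, frames [61, 41]
pos 6: 46 -> fault, evict 61, frames [41, 46]
pos 7: 61 -> fault, evict 41, frames [46, 61]
pos 8: 41 -> fault, evict 46, frames [61, 41]
At position 8, page 46 is evicted.

46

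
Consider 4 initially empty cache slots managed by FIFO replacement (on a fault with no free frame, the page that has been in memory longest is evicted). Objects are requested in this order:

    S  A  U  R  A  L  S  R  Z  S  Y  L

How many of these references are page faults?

S: miss, frames (S)
A: miss, frames (S A)
U: miss, frames (S A U)
R: miss, frames (S A U R)
A: hit
L: miss, evict S, frames (A U R L)
S: miss, evict A, frames (U R L S)
R: hit
Z: miss, evict U, frames (R L S Z)
S: hit
Y: miss, evict R, frames (L S Z Y)
L: hit
Page faults: 8.

8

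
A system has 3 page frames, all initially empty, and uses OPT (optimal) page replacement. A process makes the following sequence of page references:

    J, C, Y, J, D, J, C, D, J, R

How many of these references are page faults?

J → miss, frames {J}
C → miss, frames {J,C}
Y → miss, frames {J,C,Y}
J → hit
D → miss, evict Y, frames {J,C,D}
J → hit
C → hit
D → hit
J → hit
R → miss, evict D, frames {J,C,R}
Page faults: 5.

5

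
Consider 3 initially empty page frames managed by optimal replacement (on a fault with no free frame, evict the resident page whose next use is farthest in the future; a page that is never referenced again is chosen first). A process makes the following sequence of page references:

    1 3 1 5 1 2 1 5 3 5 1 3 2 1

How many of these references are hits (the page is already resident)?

8

1 -> fault, frames {1}
3 -> fault, frames {1,3}
1 -> hit
5 -> fault, frames {1,3,5}
1 -> hit
2 -> fault, evict 3, frames {1,5,2}
1 -> hit
5 -> hit
3 -> fault, evict 2, frames {1,5,3}
5 -> hit
1 -> hit
3 -> hit
2 -> fault, evict 3, frames {1,5,2}
1 -> hit
Hits: 8.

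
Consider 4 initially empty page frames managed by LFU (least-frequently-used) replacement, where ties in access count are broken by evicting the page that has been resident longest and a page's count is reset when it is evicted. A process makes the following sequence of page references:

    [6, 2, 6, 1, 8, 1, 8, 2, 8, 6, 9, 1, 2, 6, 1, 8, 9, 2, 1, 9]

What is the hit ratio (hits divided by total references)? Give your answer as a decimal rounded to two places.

6 -> miss, frames {6}
2 -> miss, frames {6,2}
6 -> hit
1 -> miss, frames {6,2,1}
8 -> miss, frames {6,2,1,8}
1 -> hit
8 -> hit
2 -> hit
8 -> hit
6 -> hit
9 -> miss, evict 2, frames {6,1,8,9}
1 -> hit
2 -> miss, evict 9, frames {6,1,8,2}
6 -> hit
1 -> hit
8 -> hit
9 -> miss, evict 2, frames {6,1,8,9}
2 -> miss, evict 9, frames {6,1,8,2}
1 -> hit
9 -> miss, evict 2, frames {6,1,8,9}
Hits: 11 of 20 references → 11/20 = 0.5500.

0.55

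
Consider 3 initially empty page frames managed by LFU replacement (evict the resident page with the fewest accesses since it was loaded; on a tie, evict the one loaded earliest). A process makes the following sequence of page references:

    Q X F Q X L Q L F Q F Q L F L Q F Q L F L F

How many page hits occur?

Q: fault, frames [Q]
X: fault, frames [Q, X]
F: fault, frames [Q, X, F]
Q: hit
X: hit
L: fault, evict F, frames [Q, X, L]
Q: hit
L: hit
F: fault, evict X, frames [Q, L, F]
Q: hit
F: hit
Q: hit
L: hit
F: hit
L: hit
Q: hit
F: hit
Q: hit
L: hit
F: hit
L: hit
F: hit
Hits: 17.

17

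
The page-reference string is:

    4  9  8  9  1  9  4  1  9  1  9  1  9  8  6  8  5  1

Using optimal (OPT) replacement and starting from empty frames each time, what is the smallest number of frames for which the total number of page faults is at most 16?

2

f=1: 18 faults
f=2: 10 faults
f=3: 7 faults
f=4: 6 faults
f=5: 6 faults
f=6: 6 faults
Smallest f with faults ≤ 16 is 2.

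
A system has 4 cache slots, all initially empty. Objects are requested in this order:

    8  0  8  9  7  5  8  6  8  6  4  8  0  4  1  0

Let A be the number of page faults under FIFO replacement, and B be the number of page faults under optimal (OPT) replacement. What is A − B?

Under FIFO: F F . F F F F F . . F . F . F . → 10 faults.
Under OPT: F F . F F F . F . . F . . . F . → 8 faults.
A − B = 10 − 8 = 2.

2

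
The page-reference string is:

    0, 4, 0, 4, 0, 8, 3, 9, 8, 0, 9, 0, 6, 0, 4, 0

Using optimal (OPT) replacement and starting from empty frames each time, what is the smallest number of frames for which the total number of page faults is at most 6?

f=1: 16 faults
f=2: 8 faults
f=3: 7 faults
f=4: 6 faults
f=5: 6 faults
f=6: 6 faults
Smallest f with faults ≤ 6 is 4.

4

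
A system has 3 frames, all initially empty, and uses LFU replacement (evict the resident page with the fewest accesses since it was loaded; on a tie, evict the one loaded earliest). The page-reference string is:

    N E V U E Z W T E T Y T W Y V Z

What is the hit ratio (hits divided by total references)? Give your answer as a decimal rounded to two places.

0.25

N -> fault, frames (N)
E -> fault, frames (N E)
V -> fault, frames (N E V)
U -> fault, evict N, frames (E V U)
E -> hit
Z -> fault, evict V, frames (E U Z)
W -> fault, evict U, frames (E Z W)
T -> fault, evict Z, frames (E W T)
E -> hit
T -> hit
Y -> fault, evict W, frames (E T Y)
T -> hit
W -> fault, evict Y, frames (E T W)
Y -> fault, evict W, frames (E T Y)
V -> fault, evict Y, frames (E T V)
Z -> fault, evict V, frames (E T Z)
Hits: 4 of 16 references → 4/16 = 0.2500.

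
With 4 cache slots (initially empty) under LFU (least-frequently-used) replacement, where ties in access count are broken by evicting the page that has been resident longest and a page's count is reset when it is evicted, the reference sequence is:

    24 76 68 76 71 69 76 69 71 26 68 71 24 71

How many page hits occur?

6

24 -> miss, frames [24]
76 -> miss, frames [24, 76]
68 -> miss, frames [24, 76, 68]
76 -> hit
71 -> miss, frames [24, 76, 68, 71]
69 -> miss, evict 24, frames [76, 68, 71, 69]
76 -> hit
69 -> hit
71 -> hit
26 -> miss, evict 68, frames [76, 71, 69, 26]
68 -> miss, evict 26, frames [76, 71, 69, 68]
71 -> hit
24 -> miss, evict 68, frames [76, 71, 69, 24]
71 -> hit
Hits: 6.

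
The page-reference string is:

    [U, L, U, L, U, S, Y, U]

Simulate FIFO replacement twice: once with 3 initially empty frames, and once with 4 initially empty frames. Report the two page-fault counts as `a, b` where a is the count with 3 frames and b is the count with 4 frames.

5, 4

3 frames: F F . . . F F F → 5 faults.
4 frames: F F . . . F F . → 4 faults.
4 < 5: adding a frame reduced faults, as is typical.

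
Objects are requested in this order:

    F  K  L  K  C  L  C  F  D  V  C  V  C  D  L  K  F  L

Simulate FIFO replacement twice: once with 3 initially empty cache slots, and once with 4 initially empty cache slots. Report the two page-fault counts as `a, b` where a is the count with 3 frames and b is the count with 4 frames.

11, 9

3 frames: F F F . F . . F F F F . . . F F F . → 11 faults.
4 frames: F F F . F . . . F F . . . . . F F F → 9 faults.
9 < 11: adding a frame reduced faults, as is typical.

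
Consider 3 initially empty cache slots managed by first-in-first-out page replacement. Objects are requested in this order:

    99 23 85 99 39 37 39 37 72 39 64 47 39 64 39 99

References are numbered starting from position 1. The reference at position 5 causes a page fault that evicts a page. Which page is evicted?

pos 1: 99 -> fault, frames [99]
pos 2: 23 -> fault, frames [99, 23]
pos 3: 85 -> fault, frames [99, 23, 85]
pos 4: 99 -> hit
pos 5: 39 -> fault, evict 99, frames [23, 85, 39]
At position 5, page 99 is evicted.

99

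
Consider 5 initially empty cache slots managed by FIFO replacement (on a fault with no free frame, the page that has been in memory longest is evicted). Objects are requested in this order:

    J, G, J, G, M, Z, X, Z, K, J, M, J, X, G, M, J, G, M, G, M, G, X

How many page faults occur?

J → fault, frames {J}
G → fault, frames {J,G}
J → hit
G → hit
M → fault, frames {J,G,M}
Z → fault, frames {J,G,M,Z}
X → fault, frames {J,G,M,Z,X}
Z → hit
K → fault, evict J, frames {G,M,Z,X,K}
J → fault, evict G, frames {M,Z,X,K,J}
M → hit
J → hit
X → hit
G → fault, evict M, frames {Z,X,K,J,G}
M → fault, evict Z, frames {X,K,J,G,M}
J → hit
G → hit
M → hit
G → hit
M → hit
G → hit
X → hit
Page faults: 9.

9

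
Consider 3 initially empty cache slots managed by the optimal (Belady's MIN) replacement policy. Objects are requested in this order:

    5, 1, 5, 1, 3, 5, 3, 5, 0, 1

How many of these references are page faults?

5 → fault, frames (5)
1 → fault, frames (5 1)
5 → hit
1 → hit
3 → fault, frames (5 1 3)
5 → hit
3 → hit
5 → hit
0 → fault, evict 3, frames (5 1 0)
1 → hit
Page faults: 4.

4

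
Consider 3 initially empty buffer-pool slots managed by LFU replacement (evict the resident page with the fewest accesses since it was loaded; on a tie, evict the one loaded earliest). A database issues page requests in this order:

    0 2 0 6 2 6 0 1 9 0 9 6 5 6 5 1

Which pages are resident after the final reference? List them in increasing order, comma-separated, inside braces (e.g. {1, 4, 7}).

{0, 1, 6}

0 → miss, frames {0}
2 → miss, frames {0,2}
0 → hit
6 → miss, frames {0,2,6}
2 → hit
6 → hit
0 → hit
1 → miss, evict 2, frames {0,6,1}
9 → miss, evict 1, frames {0,6,9}
0 → hit
9 → hit
6 → hit
5 → miss, evict 9, frames {0,6,5}
6 → hit
5 → hit
1 → miss, evict 5, frames {0,6,1}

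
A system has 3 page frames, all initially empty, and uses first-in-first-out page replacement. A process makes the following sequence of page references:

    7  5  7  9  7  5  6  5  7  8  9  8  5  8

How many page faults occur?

8

7 → miss, frames [7]
5 → miss, frames [7, 5]
7 → hit
9 → miss, frames [7, 5, 9]
7 → hit
5 → hit
6 → miss, evict 7, frames [5, 9, 6]
5 → hit
7 → miss, evict 5, frames [9, 6, 7]
8 → miss, evict 9, frames [6, 7, 8]
9 → miss, evict 6, frames [7, 8, 9]
8 → hit
5 → miss, evict 7, frames [8, 9, 5]
8 → hit
Page faults: 8.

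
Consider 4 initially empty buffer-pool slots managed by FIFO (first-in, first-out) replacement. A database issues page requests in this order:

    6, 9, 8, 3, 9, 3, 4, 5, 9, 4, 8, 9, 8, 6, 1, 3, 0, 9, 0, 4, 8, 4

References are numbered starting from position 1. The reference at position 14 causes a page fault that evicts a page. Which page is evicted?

pos 1: 6 → miss, frames {6}
pos 2: 9 → miss, frames {6,9}
pos 3: 8 → miss, frames {6,9,8}
pos 4: 3 → miss, frames {6,9,8,3}
pos 5: 9 → hit
pos 6: 3 → hit
pos 7: 4 → miss, evict 6, frames {9,8,3,4}
pos 8: 5 → miss, evict 9, frames {8,3,4,5}
pos 9: 9 → miss, evict 8, frames {3,4,5,9}
pos 10: 4 → hit
pos 11: 8 → miss, evict 3, frames {4,5,9,8}
pos 12: 9 → hit
pos 13: 8 → hit
pos 14: 6 → miss, evict 4, frames {5,9,8,6}
At position 14, page 4 is evicted.

4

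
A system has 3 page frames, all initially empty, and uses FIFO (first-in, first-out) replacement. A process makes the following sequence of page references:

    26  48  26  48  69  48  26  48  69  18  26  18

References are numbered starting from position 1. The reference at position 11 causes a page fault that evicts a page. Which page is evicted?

48

pos 1: 26 → fault, frames {26}
pos 2: 48 → fault, frames {26,48}
pos 3: 26 → hit
pos 4: 48 → hit
pos 5: 69 → fault, frames {26,48,69}
pos 6: 48 → hit
pos 7: 26 → hit
pos 8: 48 → hit
pos 9: 69 → hit
pos 10: 18 → fault, evict 26, frames {48,69,18}
pos 11: 26 → fault, evict 48, frames {69,18,26}
At position 11, page 48 is evicted.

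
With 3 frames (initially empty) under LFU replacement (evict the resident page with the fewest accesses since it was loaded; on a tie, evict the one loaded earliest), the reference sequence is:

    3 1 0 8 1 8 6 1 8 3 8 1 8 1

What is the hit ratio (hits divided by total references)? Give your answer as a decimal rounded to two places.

3: fault, frames [3]
1: fault, frames [3, 1]
0: fault, frames [3, 1, 0]
8: fault, evict 3, frames [1, 0, 8]
1: hit
8: hit
6: fault, evict 0, frames [1, 8, 6]
1: hit
8: hit
3: fault, evict 6, frames [1, 8, 3]
8: hit
1: hit
8: hit
1: hit
Hits: 8 of 14 references → 8/14 = 0.5714.

0.57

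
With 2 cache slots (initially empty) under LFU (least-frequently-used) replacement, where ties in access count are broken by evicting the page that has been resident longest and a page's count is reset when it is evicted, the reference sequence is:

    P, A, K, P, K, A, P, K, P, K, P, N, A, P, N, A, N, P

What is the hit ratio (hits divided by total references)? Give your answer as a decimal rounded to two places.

P: miss, frames (P)
A: miss, frames (P A)
K: miss, evict P, frames (A K)
P: miss, evict A, frames (K P)
K: hit
A: miss, evict P, frames (K A)
P: miss, evict A, frames (K P)
K: hit
P: hit
K: hit
P: hit
N: miss, evict P, frames (K N)
A: miss, evict N, frames (K A)
P: miss, evict A, frames (K P)
N: miss, evict P, frames (K N)
A: miss, evict N, frames (K A)
N: miss, evict A, frames (K N)
P: miss, evict N, frames (K P)
Hits: 5 of 18 references → 5/18 = 0.2778.

0.28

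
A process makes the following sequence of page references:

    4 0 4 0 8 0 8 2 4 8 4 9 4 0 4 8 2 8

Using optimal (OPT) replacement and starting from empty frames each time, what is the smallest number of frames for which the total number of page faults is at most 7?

3

f=1: 18 faults
f=2: 9 faults
f=3: 7 faults
f=4: 6 faults
f=5: 5 faults
Smallest f with faults ≤ 7 is 3.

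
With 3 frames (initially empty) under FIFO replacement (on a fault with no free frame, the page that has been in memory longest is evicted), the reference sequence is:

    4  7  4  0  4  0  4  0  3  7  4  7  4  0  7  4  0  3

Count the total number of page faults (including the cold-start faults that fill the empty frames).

4: fault, frames (4)
7: fault, frames (4 7)
4: hit
0: fault, frames (4 7 0)
4: hit
0: hit
4: hit
0: hit
3: fault, evict 4, frames (7 0 3)
7: hit
4: fault, evict 7, frames (0 3 4)
7: fault, evict 0, frames (3 4 7)
4: hit
0: fault, evict 3, frames (4 7 0)
7: hit
4: hit
0: hit
3: fault, evict 4, frames (7 0 3)
Page faults: 8.

8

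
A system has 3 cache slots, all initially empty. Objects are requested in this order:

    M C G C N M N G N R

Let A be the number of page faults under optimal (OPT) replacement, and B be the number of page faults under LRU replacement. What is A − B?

-2

Under OPT: F F F . F . . . . F → 5 faults.
Under LRU: F F F . F F . F . F → 7 faults.
A − B = 5 − 7 = -2.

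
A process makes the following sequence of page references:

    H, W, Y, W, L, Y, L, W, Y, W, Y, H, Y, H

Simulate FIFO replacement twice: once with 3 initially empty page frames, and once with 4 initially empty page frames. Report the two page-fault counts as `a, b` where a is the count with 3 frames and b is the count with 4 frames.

3 frames: F F F . F . . . . . . F . . → 5 faults.
4 frames: F F F . F . . . . . . . . . → 4 faults.
4 < 5: adding a frame reduced faults, as is typical.

5, 4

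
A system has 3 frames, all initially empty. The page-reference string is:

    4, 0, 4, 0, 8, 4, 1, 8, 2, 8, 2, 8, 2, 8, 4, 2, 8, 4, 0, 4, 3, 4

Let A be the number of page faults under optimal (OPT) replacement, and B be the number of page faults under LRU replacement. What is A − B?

-1

Under OPT: F F . . F . F . F . . . . . . . . . F . F . → 7 faults.
Under LRU: F F . . F . F . F . . . . . F . . . F . F . → 8 faults.
A − B = 7 − 8 = -1.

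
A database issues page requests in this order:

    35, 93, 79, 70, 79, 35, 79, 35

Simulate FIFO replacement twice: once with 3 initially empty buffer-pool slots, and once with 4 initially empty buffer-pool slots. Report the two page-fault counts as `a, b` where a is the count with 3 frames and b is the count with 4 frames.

5, 4

3 frames: F F F F . F . . → 5 faults.
4 frames: F F F F . . . . → 4 faults.
4 < 5: adding a frame reduced faults, as is typical.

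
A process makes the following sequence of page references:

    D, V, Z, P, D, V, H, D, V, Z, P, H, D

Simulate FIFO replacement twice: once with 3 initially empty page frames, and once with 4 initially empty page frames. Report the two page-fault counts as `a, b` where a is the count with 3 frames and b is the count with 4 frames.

10, 11

3 frames: F F F F F F F . . F F . F → 10 faults.
4 frames: F F F F . . F F F F F F F → 11 faults.
11 > 10: adding a frame increased faults — Belady's anomaly.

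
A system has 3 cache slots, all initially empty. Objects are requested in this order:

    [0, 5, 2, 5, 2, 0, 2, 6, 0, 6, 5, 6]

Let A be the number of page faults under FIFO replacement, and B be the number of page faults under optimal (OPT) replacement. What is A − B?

Under FIFO: F F F . . . . F F . F . → 6 faults.
Under OPT: F F F . . . . F . . . . → 4 faults.
A − B = 6 − 4 = 2.

2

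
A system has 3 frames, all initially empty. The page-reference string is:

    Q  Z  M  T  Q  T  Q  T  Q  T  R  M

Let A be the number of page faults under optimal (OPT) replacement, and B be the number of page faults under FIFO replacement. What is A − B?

Under OPT: F F F F . . . . . . F . → 5 faults.
Under FIFO: F F F F F . . . . . F F → 7 faults.
A − B = 5 − 7 = -2.

-2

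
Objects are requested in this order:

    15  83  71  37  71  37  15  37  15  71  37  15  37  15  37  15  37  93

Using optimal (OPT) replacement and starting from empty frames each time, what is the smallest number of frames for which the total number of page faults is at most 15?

f=1: 18 faults
f=2: 8 faults
f=3: 5 faults
f=4: 5 faults
f=5: 5 faults
Smallest f with faults ≤ 15 is 2.

2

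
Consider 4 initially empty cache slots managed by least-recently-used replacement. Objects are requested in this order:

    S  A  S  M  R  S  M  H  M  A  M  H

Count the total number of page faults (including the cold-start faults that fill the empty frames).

S → miss, frames {S}
A → miss, frames {S,A}
S → hit
M → miss, frames {A,S,M}
R → miss, frames {A,S,M,R}
S → hit
M → hit
H → miss, evict A, frames {R,S,M,H}
M → hit
A → miss, evict R, frames {S,H,M,A}
M → hit
H → hit
Page faults: 6.

6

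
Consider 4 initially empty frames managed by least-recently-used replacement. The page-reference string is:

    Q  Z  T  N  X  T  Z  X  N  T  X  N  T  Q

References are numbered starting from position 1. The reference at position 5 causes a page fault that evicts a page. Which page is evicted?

Q

pos 1: Q: miss, frames (Q)
pos 2: Z: miss, frames (Q Z)
pos 3: T: miss, frames (Q Z T)
pos 4: N: miss, frames (Q Z T N)
pos 5: X: miss, evict Q, frames (Z T N X)
At position 5, page Q is evicted.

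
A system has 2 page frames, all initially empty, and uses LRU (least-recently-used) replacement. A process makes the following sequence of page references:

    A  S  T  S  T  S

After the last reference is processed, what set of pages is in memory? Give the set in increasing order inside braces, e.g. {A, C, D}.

A -> fault, frames (A)
S -> fault, frames (A S)
T -> fault, evict A, frames (S T)
S -> hit
T -> hit
S -> hit

{S, T}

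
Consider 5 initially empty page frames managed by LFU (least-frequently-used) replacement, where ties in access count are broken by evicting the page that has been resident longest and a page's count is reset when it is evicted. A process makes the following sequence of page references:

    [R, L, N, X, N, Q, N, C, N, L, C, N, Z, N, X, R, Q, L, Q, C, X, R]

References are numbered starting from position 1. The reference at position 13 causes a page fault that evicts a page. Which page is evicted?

X

pos 1: R: miss, frames (R)
pos 2: L: miss, frames (R L)
pos 3: N: miss, frames (R L N)
pos 4: X: miss, frames (R L N X)
pos 5: N: hit
pos 6: Q: miss, frames (R L N X Q)
pos 7: N: hit
pos 8: C: miss, evict R, frames (L N X Q C)
pos 9: N: hit
pos 10: L: hit
pos 11: C: hit
pos 12: N: hit
pos 13: Z: miss, evict X, frames (L N Q C Z)
At position 13, page X is evicted.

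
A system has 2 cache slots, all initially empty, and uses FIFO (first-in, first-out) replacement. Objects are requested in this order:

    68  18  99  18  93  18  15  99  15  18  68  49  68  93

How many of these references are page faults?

68 → miss, frames {68}
18 → miss, frames {68,18}
99 → miss, evict 68, frames {18,99}
18 → hit
93 → miss, evict 18, frames {99,93}
18 → miss, evict 99, frames {93,18}
15 → miss, evict 93, frames {18,15}
99 → miss, evict 18, frames {15,99}
15 → hit
18 → miss, evict 15, frames {99,18}
68 → miss, evict 99, frames {18,68}
49 → miss, evict 18, frames {68,49}
68 → hit
93 → miss, evict 68, frames {49,93}
Page faults: 11.

11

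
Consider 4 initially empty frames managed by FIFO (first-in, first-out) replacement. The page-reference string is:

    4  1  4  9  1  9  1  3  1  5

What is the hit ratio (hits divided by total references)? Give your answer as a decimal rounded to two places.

4 → miss, frames {4}
1 → miss, frames {4,1}
4 → hit
9 → miss, frames {4,1,9}
1 → hit
9 → hit
1 → hit
3 → miss, frames {4,1,9,3}
1 → hit
5 → miss, evict 4, frames {1,9,3,5}
Hits: 5 of 10 references → 5/10 = 0.5000.

0.50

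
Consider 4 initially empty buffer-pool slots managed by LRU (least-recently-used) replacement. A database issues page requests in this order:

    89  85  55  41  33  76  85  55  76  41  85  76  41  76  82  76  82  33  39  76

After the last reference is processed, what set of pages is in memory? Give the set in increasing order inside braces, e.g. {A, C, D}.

89 → miss, frames {89}
85 → miss, frames {89,85}
55 → miss, frames {89,85,55}
41 → miss, frames {89,85,55,41}
33 → miss, evict 89, frames {85,55,41,33}
76 → miss, evict 85, frames {55,41,33,76}
85 → miss, evict 55, frames {41,33,76,85}
55 → miss, evict 41, frames {33,76,85,55}
76 → hit
41 → miss, evict 33, frames {85,55,76,41}
85 → hit
76 → hit
41 → hit
76 → hit
82 → miss, evict 55, frames {85,41,76,82}
76 → hit
82 → hit
33 → miss, evict 85, frames {41,76,82,33}
39 → miss, evict 41, frames {76,82,33,39}
76 → hit

{33, 39, 76, 82}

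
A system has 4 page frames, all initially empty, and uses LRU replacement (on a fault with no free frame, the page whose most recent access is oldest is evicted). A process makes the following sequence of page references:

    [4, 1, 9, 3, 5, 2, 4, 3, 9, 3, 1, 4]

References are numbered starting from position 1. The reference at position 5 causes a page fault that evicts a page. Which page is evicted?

4

pos 1: 4 -> miss, frames {4}
pos 2: 1 -> miss, frames {4,1}
pos 3: 9 -> miss, frames {4,1,9}
pos 4: 3 -> miss, frames {4,1,9,3}
pos 5: 5 -> miss, evict 4, frames {1,9,3,5}
At position 5, page 4 is evicted.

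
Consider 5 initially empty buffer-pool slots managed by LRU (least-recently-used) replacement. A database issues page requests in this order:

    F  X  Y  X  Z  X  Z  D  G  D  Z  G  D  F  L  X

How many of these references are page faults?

9

F -> fault, frames {F}
X -> fault, frames {F,X}
Y -> fault, frames {F,X,Y}
X -> hit
Z -> fault, frames {F,Y,X,Z}
X -> hit
Z -> hit
D -> fault, frames {F,Y,X,Z,D}
G -> fault, evict F, frames {Y,X,Z,D,G}
D -> hit
Z -> hit
G -> hit
D -> hit
F -> fault, evict Y, frames {X,Z,G,D,F}
L -> fault, evict X, frames {Z,G,D,F,L}
X -> fault, evict Z, frames {G,D,F,L,X}
Page faults: 9.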